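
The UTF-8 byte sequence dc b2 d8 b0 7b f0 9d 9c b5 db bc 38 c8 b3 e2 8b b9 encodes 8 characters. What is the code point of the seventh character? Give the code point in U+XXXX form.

Offset 0: leading byte 0xDC = 11011100 → 2-byte char #1 = DC B2.
Offset 2: leading byte 0xD8 = 11011000 → 2-byte char #2 = D8 B0.
Offset 4: leading byte 0x7B = 01111011 → 1-byte char #3 = 7B.
Offset 5: leading byte 0xF0 = 11110000 → 4-byte char #4 = F0 9D 9C B5.
Offset 9: leading byte 0xDB = 11011011 → 2-byte char #5 = DB BC.
Offset 11: leading byte 0x38 = 00111000 → 1-byte char #6 = 38.
Offset 12: leading byte 0xC8 = 11001000 → 2-byte char #7 = C8 B3.
Leading byte 0xC8 = 11001000 matches 110xxxxx → 2-byte sequence.
Byte 1: 0xC8 = 11001000, payload 01000 (5 bits).
Byte 2: 0xB3 = 10110011 (10xxxxxx ✓), payload 110011.
Concatenate: 01000110011 = 0x233 (11 bits → U+0233).

U+0233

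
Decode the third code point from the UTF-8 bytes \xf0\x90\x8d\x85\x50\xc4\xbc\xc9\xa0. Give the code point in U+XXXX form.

U+013C

Offset 0: leading byte 0xF0 = 11110000 → 4-byte char #1 = F0 90 8D 85.
Offset 4: leading byte 0x50 = 01010000 → 1-byte char #2 = 50.
Offset 5: leading byte 0xC4 = 11000100 → 2-byte char #3 = C4 BC.
Leading byte 0xC4 = 11000100 matches 110xxxxx → 2-byte sequence.
Byte 1: 0xC4 = 11000100, payload 00100 (5 bits).
Byte 2: 0xBC = 10111100 (10xxxxxx ✓), payload 111100.
Concatenate: 00100111100 = 0x13C (11 bits → U+013C).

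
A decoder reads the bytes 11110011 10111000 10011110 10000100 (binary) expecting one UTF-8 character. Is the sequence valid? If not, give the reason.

Leading byte 0xF3 = 11110011 → 4-byte form.
Continuation bytes 0xB8=10111000, 0x9E=10011110, 0x84=10000100 all match 10xxxxxx.
Decoded value 0xF8784 is ≥ 0x10000 (shortest form) and not a surrogate.

valid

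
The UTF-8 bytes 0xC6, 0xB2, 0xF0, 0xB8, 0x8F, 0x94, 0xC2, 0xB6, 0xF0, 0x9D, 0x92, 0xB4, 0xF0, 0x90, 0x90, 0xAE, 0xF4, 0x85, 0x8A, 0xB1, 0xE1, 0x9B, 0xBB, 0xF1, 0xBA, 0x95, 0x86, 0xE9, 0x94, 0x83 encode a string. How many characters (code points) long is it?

Byte at offset 0: 0xC6 = 11000110 → 2-byte char (#1). Advance 2.
Byte at offset 2: 0xF0 = 11110000 → 4-byte char (#2). Advance 4.
Byte at offset 6: 0xC2 = 11000010 → 2-byte char (#3). Advance 2.
Byte at offset 8: 0xF0 = 11110000 → 4-byte char (#4). Advance 4.
Byte at offset 12: 0xF0 = 11110000 → 4-byte char (#5). Advance 4.
Byte at offset 16: 0xF4 = 11110100 → 4-byte char (#6). Advance 4.
Byte at offset 20: 0xE1 = 11100001 → 3-byte char (#7). Advance 3.
Byte at offset 23: 0xF1 = 11110001 → 4-byte char (#8). Advance 4.
Byte at offset 27: 0xE9 = 11101001 → 3-byte char (#9). Advance 3.
Reached end at offset 30 after 9 code points.

9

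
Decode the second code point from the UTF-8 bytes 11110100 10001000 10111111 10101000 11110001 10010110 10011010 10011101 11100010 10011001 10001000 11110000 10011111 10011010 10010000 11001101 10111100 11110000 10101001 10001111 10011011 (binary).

U+5669D

Offset 0: leading byte 0xF4 = 11110100 → 4-byte char #1 = F4 88 BF A8.
Offset 4: leading byte 0xF1 = 11110001 → 4-byte char #2 = F1 96 9A 9D.
Leading byte 0xF1 = 11110001 matches 11110xxx → 4-byte sequence.
Byte 1: 0xF1 = 11110001, payload 001 (3 bits).
Byte 2: 0x96 = 10010110 (10xxxxxx ✓), payload 010110.
Byte 3: 0x9A = 10011010 (10xxxxxx ✓), payload 011010.
Byte 4: 0x9D = 10011101 (10xxxxxx ✓), payload 011101.
Concatenate: 001010110011010011101 = 0x5669D (21 bits → U+5669D).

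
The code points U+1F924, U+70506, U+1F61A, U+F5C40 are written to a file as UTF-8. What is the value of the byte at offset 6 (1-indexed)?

1-indexed offset 6 is 0-indexed offset 5.
U+1F924 → 4-byte form F0 9F A4 A4 at offsets 0–3.
U+70506 → 4-byte form F1 B0 94 86 at offsets 4–7.
Offset 5 falls in char 2's range; it's byte 2 of F1 B0 94 86 = 0xB0.

0xB0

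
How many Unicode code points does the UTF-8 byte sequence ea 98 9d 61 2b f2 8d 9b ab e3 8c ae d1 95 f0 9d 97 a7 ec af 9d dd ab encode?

Byte at offset 0: 0xEA = 11101010 → 3-byte char (#1). Advance 3.
Byte at offset 3: 0x61 = 01100001 → 1-byte char (#2). Advance 1.
Byte at offset 4: 0x2B = 00101011 → 1-byte char (#3). Advance 1.
Byte at offset 5: 0xF2 = 11110010 → 4-byte char (#4). Advance 4.
Byte at offset 9: 0xE3 = 11100011 → 3-byte char (#5). Advance 3.
Byte at offset 12: 0xD1 = 11010001 → 2-byte char (#6). Advance 2.
Byte at offset 14: 0xF0 = 11110000 → 4-byte char (#7). Advance 4.
Byte at offset 18: 0xEC = 11101100 → 3-byte char (#8). Advance 3.
Byte at offset 21: 0xDD = 11011101 → 2-byte char (#9). Advance 2.
Reached end at offset 23 after 9 code points.

9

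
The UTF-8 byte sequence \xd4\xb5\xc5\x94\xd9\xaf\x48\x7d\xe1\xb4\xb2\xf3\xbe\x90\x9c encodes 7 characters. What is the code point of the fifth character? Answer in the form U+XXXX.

U+007D

Offset 0: leading byte 0xD4 = 11010100 → 2-byte char #1 = D4 B5.
Offset 2: leading byte 0xC5 = 11000101 → 2-byte char #2 = C5 94.
Offset 4: leading byte 0xD9 = 11011001 → 2-byte char #3 = D9 AF.
Offset 6: leading byte 0x48 = 01001000 → 1-byte char #4 = 48.
Offset 7: leading byte 0x7D = 01111101 → 1-byte char #5 = 7D.
Leading byte 0x7D = 01111101 matches 0xxxxxxx → 1-byte sequence.
Byte 1: 0x7D = 01111101, payload 1111101 (7 bits).
Concatenate: 1111101 = 0x7D (7 bits → U+007D).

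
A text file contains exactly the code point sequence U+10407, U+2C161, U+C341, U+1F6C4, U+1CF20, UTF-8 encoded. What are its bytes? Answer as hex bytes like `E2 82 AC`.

F0 90 90 87 F0 AC 85 A1 EC 8D 81 F0 9F 9B 84 F0 9C BC A0

U+10407: 4-byte form → F0 90 90 87.
U+2C161: 4-byte form → F0 AC 85 A1.
U+C341: 3-byte form → EC 8D 81.
U+1F6C4: 4-byte form → F0 9F 9B 84.
U+1CF20: 4-byte form → F0 9C BC A0.
Concatenated (19 bytes): F0 90 90 87 F0 AC 85 A1 EC 8D 81 F0 9F 9B 84 F0 9C BC A0.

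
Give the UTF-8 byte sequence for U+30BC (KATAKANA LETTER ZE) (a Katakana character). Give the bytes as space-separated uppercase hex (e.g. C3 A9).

E3 82 BC

U+30BC = 0x30BC = 12476 decimal. In range U+0800–U+FFFF → 3-byte form: 1110xxxx 10xxxxxx 10xxxxxx.
Binary (16 bits): 0011000010111100.
Split 4+6+6: 0011 | 000010 | 111100.
Byte 1: 11100011 = 0xE3.
Byte 2: 10000010 = 0x82.
Byte 3: 10111100 = 0xBC.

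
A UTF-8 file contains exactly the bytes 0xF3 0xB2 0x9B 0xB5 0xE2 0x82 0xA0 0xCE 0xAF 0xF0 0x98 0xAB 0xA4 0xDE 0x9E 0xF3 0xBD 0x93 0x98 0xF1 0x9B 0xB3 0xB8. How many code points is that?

7

Byte at offset 0: 0xF3 = 11110011 → 4-byte char (#1). Advance 4.
Byte at offset 4: 0xE2 = 11100010 → 3-byte char (#2). Advance 3.
Byte at offset 7: 0xCE = 11001110 → 2-byte char (#3). Advance 2.
Byte at offset 9: 0xF0 = 11110000 → 4-byte char (#4). Advance 4.
Byte at offset 13: 0xDE = 11011110 → 2-byte char (#5). Advance 2.
Byte at offset 15: 0xF3 = 11110011 → 4-byte char (#6). Advance 4.
Byte at offset 19: 0xF1 = 11110001 → 4-byte char (#7). Advance 4.
Reached end at offset 23 after 7 code points.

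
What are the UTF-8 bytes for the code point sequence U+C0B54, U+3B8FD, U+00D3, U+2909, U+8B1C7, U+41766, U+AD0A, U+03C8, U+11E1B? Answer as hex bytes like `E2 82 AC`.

F3 80 AD 94 F0 BB A3 BD C3 93 E2 A4 89 F2 8B 87 87 F1 81 9D A6 EA B4 8A CF 88 F0 91 B8 9B

U+C0B54: 4-byte form → F3 80 AD 94.
U+3B8FD: 4-byte form → F0 BB A3 BD.
U+00D3: 2-byte form → C3 93.
U+2909: 3-byte form → E2 A4 89.
U+8B1C7: 4-byte form → F2 8B 87 87.
U+41766: 4-byte form → F1 81 9D A6.
U+AD0A: 3-byte form → EA B4 8A.
U+03C8: 2-byte form → CF 88.
U+11E1B: 4-byte form → F0 91 B8 9B.
Concatenated (30 bytes): F3 80 AD 94 F0 BB A3 BD C3 93 E2 A4 89 F2 8B 87 87 F1 81 9D A6 EA B4 8A CF 88 F0 91 B8 9B.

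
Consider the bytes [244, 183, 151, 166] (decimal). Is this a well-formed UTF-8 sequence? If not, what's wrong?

invalid (encodes a value above U+10FFFF)

Leading byte 0xF4 = 11110100 → 4-byte form.
Payload = 0x1375E6, which exceeds U+10FFFF, the maximum Unicode code point. (Leading bytes F5–FF, or F4 followed by ≥ 0x90, are invalid.)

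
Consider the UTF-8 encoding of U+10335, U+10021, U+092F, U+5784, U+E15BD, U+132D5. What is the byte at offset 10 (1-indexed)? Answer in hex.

1-indexed offset 10 is 0-indexed offset 9.
U+10335 → 4-byte form F0 90 8C B5 at offsets 0–3.
U+10021 → 4-byte form F0 90 80 A1 at offsets 4–7.
U+092F → 3-byte form E0 A4 AF at offsets 8–10.
Offset 9 falls in char 3's range; it's byte 2 of E0 A4 AF = 0xA4.

0xA4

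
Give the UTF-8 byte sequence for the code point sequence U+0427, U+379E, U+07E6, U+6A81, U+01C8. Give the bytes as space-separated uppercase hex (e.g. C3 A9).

U+0427: 2-byte form → D0 A7.
U+379E: 3-byte form → E3 9E 9E.
U+07E6: 2-byte form → DF A6.
U+6A81: 3-byte form → E6 AA 81.
U+01C8: 2-byte form → C7 88.
Concatenated (12 bytes): D0 A7 E3 9E 9E DF A6 E6 AA 81 C7 88.

D0 A7 E3 9E 9E DF A6 E6 AA 81 C7 88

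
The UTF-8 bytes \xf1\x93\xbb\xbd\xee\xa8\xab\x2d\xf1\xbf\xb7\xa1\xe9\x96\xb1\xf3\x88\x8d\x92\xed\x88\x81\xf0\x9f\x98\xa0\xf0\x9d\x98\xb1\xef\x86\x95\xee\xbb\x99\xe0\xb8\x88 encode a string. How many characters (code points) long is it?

Byte at offset 0: 0xF1 = 11110001 → 4-byte char (#1). Advance 4.
Byte at offset 4: 0xEE = 11101110 → 3-byte char (#2). Advance 3.
Byte at offset 7: 0x2D = 00101101 → 1-byte char (#3). Advance 1.
Byte at offset 8: 0xF1 = 11110001 → 4-byte char (#4). Advance 4.
Byte at offset 12: 0xE9 = 11101001 → 3-byte char (#5). Advance 3.
Byte at offset 15: 0xF3 = 11110011 → 4-byte char (#6). Advance 4.
Byte at offset 19: 0xED = 11101101 → 3-byte char (#7). Advance 3.
Byte at offset 22: 0xF0 = 11110000 → 4-byte char (#8). Advance 4.
Byte at offset 26: 0xF0 = 11110000 → 4-byte char (#9). Advance 4.
Byte at offset 30: 0xEF = 11101111 → 3-byte char (#10). Advance 3.
Byte at offset 33: 0xEE = 11101110 → 3-byte char (#11). Advance 3.
Byte at offset 36: 0xE0 = 11100000 → 3-byte char (#12). Advance 3.
Reached end at offset 39 after 12 code points.

12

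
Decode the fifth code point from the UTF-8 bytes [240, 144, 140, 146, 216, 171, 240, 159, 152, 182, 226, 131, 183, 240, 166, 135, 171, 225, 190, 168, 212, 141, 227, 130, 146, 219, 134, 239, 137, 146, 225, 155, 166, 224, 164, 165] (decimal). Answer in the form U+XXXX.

U+261EB

Offset 0: leading byte 0xF0 = 11110000 → 4-byte char #1 = F0 90 8C 92.
Offset 4: leading byte 0xD8 = 11011000 → 2-byte char #2 = D8 AB.
Offset 6: leading byte 0xF0 = 11110000 → 4-byte char #3 = F0 9F 98 B6.
Offset 10: leading byte 0xE2 = 11100010 → 3-byte char #4 = E2 83 B7.
Offset 13: leading byte 0xF0 = 11110000 → 4-byte char #5 = F0 A6 87 AB.
Leading byte 0xF0 = 11110000 matches 11110xxx → 4-byte sequence.
Byte 1: 0xF0 = 11110000, payload 000 (3 bits).
Byte 2: 0xA6 = 10100110 (10xxxxxx ✓), payload 100110.
Byte 3: 0x87 = 10000111 (10xxxxxx ✓), payload 000111.
Byte 4: 0xAB = 10101011 (10xxxxxx ✓), payload 101011.
Concatenate: 000100110000111101011 = 0x261EB (21 bits → U+261EB).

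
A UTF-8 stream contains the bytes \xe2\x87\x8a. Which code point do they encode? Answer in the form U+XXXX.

U+21CA

Leading byte 0xE2 = 11100010 matches 1110xxxx → 3-byte sequence.
Byte 1: 0xE2 = 11100010, payload 0010 (4 bits).
Byte 2: 0x87 = 10000111 (10xxxxxx ✓), payload 000111.
Byte 3: 0x8A = 10001010 (10xxxxxx ✓), payload 001010.
Concatenate: 0010000111001010 = 0x21CA (16 bits → U+21CA).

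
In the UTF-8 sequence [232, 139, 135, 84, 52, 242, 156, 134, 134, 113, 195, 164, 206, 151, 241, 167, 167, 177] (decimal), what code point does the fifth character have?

U+0071

Offset 0: leading byte 0xE8 = 11101000 → 3-byte char #1 = E8 8B 87.
Offset 3: leading byte 0x54 = 01010100 → 1-byte char #2 = 54.
Offset 4: leading byte 0x34 = 00110100 → 1-byte char #3 = 34.
Offset 5: leading byte 0xF2 = 11110010 → 4-byte char #4 = F2 9C 86 86.
Offset 9: leading byte 0x71 = 01110001 → 1-byte char #5 = 71.
Leading byte 0x71 = 01110001 matches 0xxxxxxx → 1-byte sequence.
Byte 1: 0x71 = 01110001, payload 1110001 (7 bits).
Concatenate: 1110001 = 0x71 (7 bits → U+0071).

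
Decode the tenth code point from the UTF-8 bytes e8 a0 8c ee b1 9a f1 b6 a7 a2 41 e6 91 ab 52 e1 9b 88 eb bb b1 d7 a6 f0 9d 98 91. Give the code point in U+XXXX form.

Offset 0: leading byte 0xE8 = 11101000 → 3-byte char #1 = E8 A0 8C.
Offset 3: leading byte 0xEE = 11101110 → 3-byte char #2 = EE B1 9A.
Offset 6: leading byte 0xF1 = 11110001 → 4-byte char #3 = F1 B6 A7 A2.
Offset 10: leading byte 0x41 = 01000001 → 1-byte char #4 = 41.
Offset 11: leading byte 0xE6 = 11100110 → 3-byte char #5 = E6 91 AB.
Offset 14: leading byte 0x52 = 01010010 → 1-byte char #6 = 52.
Offset 15: leading byte 0xE1 = 11100001 → 3-byte char #7 = E1 9B 88.
Offset 18: leading byte 0xEB = 11101011 → 3-byte char #8 = EB BB B1.
Offset 21: leading byte 0xD7 = 11010111 → 2-byte char #9 = D7 A6.
Offset 23: leading byte 0xF0 = 11110000 → 4-byte char #10 = F0 9D 98 91.
Leading byte 0xF0 = 11110000 matches 11110xxx → 4-byte sequence.
Byte 1: 0xF0 = 11110000, payload 000 (3 bits).
Byte 2: 0x9D = 10011101 (10xxxxxx ✓), payload 011101.
Byte 3: 0x98 = 10011000 (10xxxxxx ✓), payload 011000.
Byte 4: 0x91 = 10010001 (10xxxxxx ✓), payload 010001.
Concatenate: 000011101011000010001 = 0x1D611 (21 bits → U+1D611).

U+1D611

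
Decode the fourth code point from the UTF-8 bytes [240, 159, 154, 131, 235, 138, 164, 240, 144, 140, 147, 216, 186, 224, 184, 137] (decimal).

Offset 0: leading byte 0xF0 = 11110000 → 4-byte char #1 = F0 9F 9A 83.
Offset 4: leading byte 0xEB = 11101011 → 3-byte char #2 = EB 8A A4.
Offset 7: leading byte 0xF0 = 11110000 → 4-byte char #3 = F0 90 8C 93.
Offset 11: leading byte 0xD8 = 11011000 → 2-byte char #4 = D8 BA.
Leading byte 0xD8 = 11011000 matches 110xxxxx → 2-byte sequence.
Byte 1: 0xD8 = 11011000, payload 11000 (5 bits).
Byte 2: 0xBA = 10111010 (10xxxxxx ✓), payload 111010.
Concatenate: 11000111010 = 0x63A (11 bits → U+063A).

U+063A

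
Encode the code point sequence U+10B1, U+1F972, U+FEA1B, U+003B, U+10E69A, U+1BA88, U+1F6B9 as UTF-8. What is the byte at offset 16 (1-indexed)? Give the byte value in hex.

0x9A

1-indexed offset 16 is 0-indexed offset 15.
U+10B1 → 3-byte form E1 82 B1 at offsets 0–2.
U+1F972 → 4-byte form F0 9F A5 B2 at offsets 3–6.
U+FEA1B → 4-byte form F3 BE A8 9B at offsets 7–10.
U+003B → 1-byte form 3B at offsets 11–11.
U+10E69A → 4-byte form F4 8E 9A 9A at offsets 12–15.
Offset 15 falls in char 5's range; it's byte 4 of F4 8E 9A 9A = 0x9A.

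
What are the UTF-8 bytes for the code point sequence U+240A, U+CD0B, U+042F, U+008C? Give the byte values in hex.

U+240A: 3-byte form → E2 90 8A.
U+CD0B: 3-byte form → EC B4 8B.
U+042F: 2-byte form → D0 AF.
U+008C: 2-byte form → C2 8C.
Concatenated (10 bytes): E2 90 8A EC B4 8B D0 AF C2 8C.

E2 90 8A EC B4 8B D0 AF C2 8C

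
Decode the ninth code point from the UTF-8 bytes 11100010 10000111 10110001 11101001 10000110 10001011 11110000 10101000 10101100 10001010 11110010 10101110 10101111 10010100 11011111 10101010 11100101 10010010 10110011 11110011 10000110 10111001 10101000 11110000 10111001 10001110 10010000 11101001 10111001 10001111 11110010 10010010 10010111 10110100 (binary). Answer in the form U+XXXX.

Offset 0: leading byte 0xE2 = 11100010 → 3-byte char #1 = E2 87 B1.
Offset 3: leading byte 0xE9 = 11101001 → 3-byte char #2 = E9 86 8B.
Offset 6: leading byte 0xF0 = 11110000 → 4-byte char #3 = F0 A8 AC 8A.
Offset 10: leading byte 0xF2 = 11110010 → 4-byte char #4 = F2 AE AF 94.
Offset 14: leading byte 0xDF = 11011111 → 2-byte char #5 = DF AA.
Offset 16: leading byte 0xE5 = 11100101 → 3-byte char #6 = E5 92 B3.
Offset 19: leading byte 0xF3 = 11110011 → 4-byte char #7 = F3 86 B9 A8.
Offset 23: leading byte 0xF0 = 11110000 → 4-byte char #8 = F0 B9 8E 90.
Offset 27: leading byte 0xE9 = 11101001 → 3-byte char #9 = E9 B9 8F.
Leading byte 0xE9 = 11101001 matches 1110xxxx → 3-byte sequence.
Byte 1: 0xE9 = 11101001, payload 1001 (4 bits).
Byte 2: 0xB9 = 10111001 (10xxxxxx ✓), payload 111001.
Byte 3: 0x8F = 10001111 (10xxxxxx ✓), payload 001111.
Concatenate: 1001111001001111 = 0x9E4F (16 bits → U+9E4F).

U+9E4F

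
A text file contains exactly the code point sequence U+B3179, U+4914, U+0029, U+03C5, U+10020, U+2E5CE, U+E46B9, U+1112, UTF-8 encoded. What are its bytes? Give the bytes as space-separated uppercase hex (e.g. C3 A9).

F2 B3 85 B9 E4 A4 94 29 CF 85 F0 90 80 A0 F0 AE 97 8E F3 A4 9A B9 E1 84 92

U+B3179: 4-byte form → F2 B3 85 B9.
U+4914: 3-byte form → E4 A4 94.
U+0029: 1-byte form → 29.
U+03C5: 2-byte form → CF 85.
U+10020: 4-byte form → F0 90 80 A0.
U+2E5CE: 4-byte form → F0 AE 97 8E.
U+E46B9: 4-byte form → F3 A4 9A B9.
U+1112: 3-byte form → E1 84 92.
Concatenated (25 bytes): F2 B3 85 B9 E4 A4 94 29 CF 85 F0 90 80 A0 F0 AE 97 8E F3 A4 9A B9 E1 84 92.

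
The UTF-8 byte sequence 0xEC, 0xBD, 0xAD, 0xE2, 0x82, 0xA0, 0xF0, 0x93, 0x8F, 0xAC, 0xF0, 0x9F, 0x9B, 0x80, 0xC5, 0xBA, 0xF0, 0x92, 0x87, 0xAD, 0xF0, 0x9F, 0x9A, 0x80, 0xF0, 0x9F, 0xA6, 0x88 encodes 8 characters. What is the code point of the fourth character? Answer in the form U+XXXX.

U+1F6C0

Offset 0: leading byte 0xEC = 11101100 → 3-byte char #1 = EC BD AD.
Offset 3: leading byte 0xE2 = 11100010 → 3-byte char #2 = E2 82 A0.
Offset 6: leading byte 0xF0 = 11110000 → 4-byte char #3 = F0 93 8F AC.
Offset 10: leading byte 0xF0 = 11110000 → 4-byte char #4 = F0 9F 9B 80.
Leading byte 0xF0 = 11110000 matches 11110xxx → 4-byte sequence.
Byte 1: 0xF0 = 11110000, payload 000 (3 bits).
Byte 2: 0x9F = 10011111 (10xxxxxx ✓), payload 011111.
Byte 3: 0x9B = 10011011 (10xxxxxx ✓), payload 011011.
Byte 4: 0x80 = 10000000 (10xxxxxx ✓), payload 000000.
Concatenate: 000011111011011000000 = 0x1F6C0 (21 bits → U+1F6C0).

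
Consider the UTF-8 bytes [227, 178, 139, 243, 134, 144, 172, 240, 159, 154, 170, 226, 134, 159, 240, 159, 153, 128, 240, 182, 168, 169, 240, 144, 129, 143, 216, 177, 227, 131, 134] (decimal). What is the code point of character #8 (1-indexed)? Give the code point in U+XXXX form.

Offset 0: leading byte 0xE3 = 11100011 → 3-byte char #1 = E3 B2 8B.
Offset 3: leading byte 0xF3 = 11110011 → 4-byte char #2 = F3 86 90 AC.
Offset 7: leading byte 0xF0 = 11110000 → 4-byte char #3 = F0 9F 9A AA.
Offset 11: leading byte 0xE2 = 11100010 → 3-byte char #4 = E2 86 9F.
Offset 14: leading byte 0xF0 = 11110000 → 4-byte char #5 = F0 9F 99 80.
Offset 18: leading byte 0xF0 = 11110000 → 4-byte char #6 = F0 B6 A8 A9.
Offset 22: leading byte 0xF0 = 11110000 → 4-byte char #7 = F0 90 81 8F.
Offset 26: leading byte 0xD8 = 11011000 → 2-byte char #8 = D8 B1.
Leading byte 0xD8 = 11011000 matches 110xxxxx → 2-byte sequence.
Byte 1: 0xD8 = 11011000, payload 11000 (5 bits).
Byte 2: 0xB1 = 10110001 (10xxxxxx ✓), payload 110001.
Concatenate: 11000110001 = 0x631 (11 bits → U+0631).

U+0631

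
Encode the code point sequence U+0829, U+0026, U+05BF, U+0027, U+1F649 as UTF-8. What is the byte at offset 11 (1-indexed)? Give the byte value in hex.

1-indexed offset 11 is 0-indexed offset 10.
U+0829 → 3-byte form E0 A0 A9 at offsets 0–2.
U+0026 → 1-byte form 26 at offsets 3–3.
U+05BF → 2-byte form D6 BF at offsets 4–5.
U+0027 → 1-byte form 27 at offsets 6–6.
U+1F649 → 4-byte form F0 9F 99 89 at offsets 7–10.
Offset 10 falls in char 5's range; it's byte 4 of F0 9F 99 89 = 0x89.

0x89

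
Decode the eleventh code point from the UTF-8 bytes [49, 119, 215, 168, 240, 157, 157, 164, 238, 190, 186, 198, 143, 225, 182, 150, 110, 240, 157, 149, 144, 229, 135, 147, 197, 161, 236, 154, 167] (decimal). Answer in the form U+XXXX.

Offset 0: leading byte 0x31 = 00110001 → 1-byte char #1 = 31.
Offset 1: leading byte 0x77 = 01110111 → 1-byte char #2 = 77.
Offset 2: leading byte 0xD7 = 11010111 → 2-byte char #3 = D7 A8.
Offset 4: leading byte 0xF0 = 11110000 → 4-byte char #4 = F0 9D 9D A4.
Offset 8: leading byte 0xEE = 11101110 → 3-byte char #5 = EE BE BA.
Offset 11: leading byte 0xC6 = 11000110 → 2-byte char #6 = C6 8F.
Offset 13: leading byte 0xE1 = 11100001 → 3-byte char #7 = E1 B6 96.
Offset 16: leading byte 0x6E = 01101110 → 1-byte char #8 = 6E.
Offset 17: leading byte 0xF0 = 11110000 → 4-byte char #9 = F0 9D 95 90.
Offset 21: leading byte 0xE5 = 11100101 → 3-byte char #10 = E5 87 93.
Offset 24: leading byte 0xC5 = 11000101 → 2-byte char #11 = C5 A1.
Leading byte 0xC5 = 11000101 matches 110xxxxx → 2-byte sequence.
Byte 1: 0xC5 = 11000101, payload 00101 (5 bits).
Byte 2: 0xA1 = 10100001 (10xxxxxx ✓), payload 100001.
Concatenate: 00101100001 = 0x161 (11 bits → U+0161).

U+0161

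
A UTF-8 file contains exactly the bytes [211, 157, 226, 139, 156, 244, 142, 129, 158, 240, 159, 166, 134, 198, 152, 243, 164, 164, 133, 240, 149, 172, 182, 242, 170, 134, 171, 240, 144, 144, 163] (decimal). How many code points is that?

9

Byte at offset 0: 0xD3 = 11010011 → 2-byte char (#1). Advance 2.
Byte at offset 2: 0xE2 = 11100010 → 3-byte char (#2). Advance 3.
Byte at offset 5: 0xF4 = 11110100 → 4-byte char (#3). Advance 4.
Byte at offset 9: 0xF0 = 11110000 → 4-byte char (#4). Advance 4.
Byte at offset 13: 0xC6 = 11000110 → 2-byte char (#5). Advance 2.
Byte at offset 15: 0xF3 = 11110011 → 4-byte char (#6). Advance 4.
Byte at offset 19: 0xF0 = 11110000 → 4-byte char (#7). Advance 4.
Byte at offset 23: 0xF2 = 11110010 → 4-byte char (#8). Advance 4.
Byte at offset 27: 0xF0 = 11110000 → 4-byte char (#9). Advance 4.
Reached end at offset 31 after 9 code points.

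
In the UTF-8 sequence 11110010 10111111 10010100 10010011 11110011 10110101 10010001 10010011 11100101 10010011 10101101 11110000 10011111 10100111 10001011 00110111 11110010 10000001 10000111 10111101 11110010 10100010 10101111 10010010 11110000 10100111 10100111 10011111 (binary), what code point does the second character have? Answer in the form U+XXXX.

U+F5453

Offset 0: leading byte 0xF2 = 11110010 → 4-byte char #1 = F2 BF 94 93.
Offset 4: leading byte 0xF3 = 11110011 → 4-byte char #2 = F3 B5 91 93.
Leading byte 0xF3 = 11110011 matches 11110xxx → 4-byte sequence.
Byte 1: 0xF3 = 11110011, payload 011 (3 bits).
Byte 2: 0xB5 = 10110101 (10xxxxxx ✓), payload 110101.
Byte 3: 0x91 = 10010001 (10xxxxxx ✓), payload 010001.
Byte 4: 0x93 = 10010011 (10xxxxxx ✓), payload 010011.
Concatenate: 011110101010001010011 = 0xF5453 (21 bits → U+F5453).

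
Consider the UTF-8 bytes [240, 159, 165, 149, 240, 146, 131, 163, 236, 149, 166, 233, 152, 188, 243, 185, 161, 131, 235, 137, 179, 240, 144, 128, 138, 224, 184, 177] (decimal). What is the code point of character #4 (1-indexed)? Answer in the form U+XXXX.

U+963C

Offset 0: leading byte 0xF0 = 11110000 → 4-byte char #1 = F0 9F A5 95.
Offset 4: leading byte 0xF0 = 11110000 → 4-byte char #2 = F0 92 83 A3.
Offset 8: leading byte 0xEC = 11101100 → 3-byte char #3 = EC 95 A6.
Offset 11: leading byte 0xE9 = 11101001 → 3-byte char #4 = E9 98 BC.
Leading byte 0xE9 = 11101001 matches 1110xxxx → 3-byte sequence.
Byte 1: 0xE9 = 11101001, payload 1001 (4 bits).
Byte 2: 0x98 = 10011000 (10xxxxxx ✓), payload 011000.
Byte 3: 0xBC = 10111100 (10xxxxxx ✓), payload 111100.
Concatenate: 1001011000111100 = 0x963C (16 bits → U+963C).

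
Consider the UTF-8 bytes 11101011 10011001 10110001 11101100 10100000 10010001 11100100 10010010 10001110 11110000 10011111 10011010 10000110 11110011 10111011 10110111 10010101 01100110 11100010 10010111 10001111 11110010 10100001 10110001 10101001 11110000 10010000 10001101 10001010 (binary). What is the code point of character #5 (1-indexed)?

U+FBDD5

Offset 0: leading byte 0xEB = 11101011 → 3-byte char #1 = EB 99 B1.
Offset 3: leading byte 0xEC = 11101100 → 3-byte char #2 = EC A0 91.
Offset 6: leading byte 0xE4 = 11100100 → 3-byte char #3 = E4 92 8E.
Offset 9: leading byte 0xF0 = 11110000 → 4-byte char #4 = F0 9F 9A 86.
Offset 13: leading byte 0xF3 = 11110011 → 4-byte char #5 = F3 BB B7 95.
Leading byte 0xF3 = 11110011 matches 11110xxx → 4-byte sequence.
Byte 1: 0xF3 = 11110011, payload 011 (3 bits).
Byte 2: 0xBB = 10111011 (10xxxxxx ✓), payload 111011.
Byte 3: 0xB7 = 10110111 (10xxxxxx ✓), payload 110111.
Byte 4: 0x95 = 10010101 (10xxxxxx ✓), payload 010101.
Concatenate: 011111011110111010101 = 0xFBDD5 (21 bits → U+FBDD5).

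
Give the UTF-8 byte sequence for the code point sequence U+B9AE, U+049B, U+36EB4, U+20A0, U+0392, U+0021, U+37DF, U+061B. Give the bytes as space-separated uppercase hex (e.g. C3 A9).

EB A6 AE D2 9B F0 B6 BA B4 E2 82 A0 CE 92 21 E3 9F 9F D8 9B

U+B9AE: 3-byte form → EB A6 AE.
U+049B: 2-byte form → D2 9B.
U+36EB4: 4-byte form → F0 B6 BA B4.
U+20A0: 3-byte form → E2 82 A0.
U+0392: 2-byte form → CE 92.
U+0021: 1-byte form → 21.
U+37DF: 3-byte form → E3 9F 9F.
U+061B: 2-byte form → D8 9B.
Concatenated (20 bytes): EB A6 AE D2 9B F0 B6 BA B4 E2 82 A0 CE 92 21 E3 9F 9F D8 9B.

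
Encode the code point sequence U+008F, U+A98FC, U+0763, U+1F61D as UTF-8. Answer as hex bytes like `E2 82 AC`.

U+008F: 2-byte form → C2 8F.
U+A98FC: 4-byte form → F2 A9 A3 BC.
U+0763: 2-byte form → DD A3.
U+1F61D: 4-byte form → F0 9F 98 9D.
Concatenated (12 bytes): C2 8F F2 A9 A3 BC DD A3 F0 9F 98 9D.

C2 8F F2 A9 A3 BC DD A3 F0 9F 98 9D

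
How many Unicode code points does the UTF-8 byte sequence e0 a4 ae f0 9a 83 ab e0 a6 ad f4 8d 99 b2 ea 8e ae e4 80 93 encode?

6

Byte at offset 0: 0xE0 = 11100000 → 3-byte char (#1). Advance 3.
Byte at offset 3: 0xF0 = 11110000 → 4-byte char (#2). Advance 4.
Byte at offset 7: 0xE0 = 11100000 → 3-byte char (#3). Advance 3.
Byte at offset 10: 0xF4 = 11110100 → 4-byte char (#4). Advance 4.
Byte at offset 14: 0xEA = 11101010 → 3-byte char (#5). Advance 3.
Byte at offset 17: 0xE4 = 11100100 → 3-byte char (#6). Advance 3.
Reached end at offset 20 after 6 code points.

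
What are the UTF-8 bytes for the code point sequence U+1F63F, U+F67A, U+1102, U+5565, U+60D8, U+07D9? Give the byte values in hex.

U+1F63F: 4-byte form → F0 9F 98 BF.
U+F67A: 3-byte form → EF 99 BA.
U+1102: 3-byte form → E1 84 82.
U+5565: 3-byte form → E5 95 A5.
U+60D8: 3-byte form → E6 83 98.
U+07D9: 2-byte form → DF 99.
Concatenated (18 bytes): F0 9F 98 BF EF 99 BA E1 84 82 E5 95 A5 E6 83 98 DF 99.

F0 9F 98 BF EF 99 BA E1 84 82 E5 95 A5 E6 83 98 DF 99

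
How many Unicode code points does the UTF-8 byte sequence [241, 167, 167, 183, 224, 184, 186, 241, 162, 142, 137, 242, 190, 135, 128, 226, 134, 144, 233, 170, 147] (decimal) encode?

Byte at offset 0: 0xF1 = 11110001 → 4-byte char (#1). Advance 4.
Byte at offset 4: 0xE0 = 11100000 → 3-byte char (#2). Advance 3.
Byte at offset 7: 0xF1 = 11110001 → 4-byte char (#3). Advance 4.
Byte at offset 11: 0xF2 = 11110010 → 4-byte char (#4). Advance 4.
Byte at offset 15: 0xE2 = 11100010 → 3-byte char (#5). Advance 3.
Byte at offset 18: 0xE9 = 11101001 → 3-byte char (#6). Advance 3.
Reached end at offset 21 after 6 code points.

6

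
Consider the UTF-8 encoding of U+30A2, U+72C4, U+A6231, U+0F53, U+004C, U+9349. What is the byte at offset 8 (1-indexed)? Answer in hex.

0xA6

1-indexed offset 8 is 0-indexed offset 7.
U+30A2 → 3-byte form E3 82 A2 at offsets 0–2.
U+72C4 → 3-byte form E7 8B 84 at offsets 3–5.
U+A6231 → 4-byte form F2 A6 88 B1 at offsets 6–9.
Offset 7 falls in char 3's range; it's byte 2 of F2 A6 88 B1 = 0xA6.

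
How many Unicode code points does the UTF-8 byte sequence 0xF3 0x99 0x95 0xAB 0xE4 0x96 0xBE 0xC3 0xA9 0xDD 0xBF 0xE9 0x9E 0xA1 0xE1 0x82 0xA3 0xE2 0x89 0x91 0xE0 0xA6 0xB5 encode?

Byte at offset 0: 0xF3 = 11110011 → 4-byte char (#1). Advance 4.
Byte at offset 4: 0xE4 = 11100100 → 3-byte char (#2). Advance 3.
Byte at offset 7: 0xC3 = 11000011 → 2-byte char (#3). Advance 2.
Byte at offset 9: 0xDD = 11011101 → 2-byte char (#4). Advance 2.
Byte at offset 11: 0xE9 = 11101001 → 3-byte char (#5). Advance 3.
Byte at offset 14: 0xE1 = 11100001 → 3-byte char (#6). Advance 3.
Byte at offset 17: 0xE2 = 11100010 → 3-byte char (#7). Advance 3.
Byte at offset 20: 0xE0 = 11100000 → 3-byte char (#8). Advance 3.
Reached end at offset 23 after 8 code points.

8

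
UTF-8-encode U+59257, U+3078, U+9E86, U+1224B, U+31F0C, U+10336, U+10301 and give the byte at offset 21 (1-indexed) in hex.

1-indexed offset 21 is 0-indexed offset 20.
U+59257 → 4-byte form F1 99 89 97 at offsets 0–3.
U+3078 → 3-byte form E3 81 B8 at offsets 4–6.
U+9E86 → 3-byte form E9 BA 86 at offsets 7–9.
U+1224B → 4-byte form F0 92 89 8B at offsets 10–13.
U+31F0C → 4-byte form F0 B1 BC 8C at offsets 14–17.
U+10336 → 4-byte form F0 90 8C B6 at offsets 18–21.
Offset 20 falls in char 6's range; it's byte 3 of F0 90 8C B6 = 0x8C.

0x8C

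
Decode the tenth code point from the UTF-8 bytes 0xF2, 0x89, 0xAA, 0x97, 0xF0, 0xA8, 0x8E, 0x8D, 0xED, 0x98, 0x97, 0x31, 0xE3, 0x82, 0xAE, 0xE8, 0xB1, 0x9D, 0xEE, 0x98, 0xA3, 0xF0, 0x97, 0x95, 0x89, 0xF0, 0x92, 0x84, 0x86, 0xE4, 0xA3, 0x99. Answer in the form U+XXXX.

Offset 0: leading byte 0xF2 = 11110010 → 4-byte char #1 = F2 89 AA 97.
Offset 4: leading byte 0xF0 = 11110000 → 4-byte char #2 = F0 A8 8E 8D.
Offset 8: leading byte 0xED = 11101101 → 3-byte char #3 = ED 98 97.
Offset 11: leading byte 0x31 = 00110001 → 1-byte char #4 = 31.
Offset 12: leading byte 0xE3 = 11100011 → 3-byte char #5 = E3 82 AE.
Offset 15: leading byte 0xE8 = 11101000 → 3-byte char #6 = E8 B1 9D.
Offset 18: leading byte 0xEE = 11101110 → 3-byte char #7 = EE 98 A3.
Offset 21: leading byte 0xF0 = 11110000 → 4-byte char #8 = F0 97 95 89.
Offset 25: leading byte 0xF0 = 11110000 → 4-byte char #9 = F0 92 84 86.
Offset 29: leading byte 0xE4 = 11100100 → 3-byte char #10 = E4 A3 99.
Leading byte 0xE4 = 11100100 matches 1110xxxx → 3-byte sequence.
Byte 1: 0xE4 = 11100100, payload 0100 (4 bits).
Byte 2: 0xA3 = 10100011 (10xxxxxx ✓), payload 100011.
Byte 3: 0x99 = 10011001 (10xxxxxx ✓), payload 011001.
Concatenate: 0100100011011001 = 0x48D9 (16 bits → U+48D9).

U+48D9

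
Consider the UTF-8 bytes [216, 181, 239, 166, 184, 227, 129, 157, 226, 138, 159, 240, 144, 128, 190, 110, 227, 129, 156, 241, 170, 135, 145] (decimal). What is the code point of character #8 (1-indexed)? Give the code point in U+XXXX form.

Offset 0: leading byte 0xD8 = 11011000 → 2-byte char #1 = D8 B5.
Offset 2: leading byte 0xEF = 11101111 → 3-byte char #2 = EF A6 B8.
Offset 5: leading byte 0xE3 = 11100011 → 3-byte char #3 = E3 81 9D.
Offset 8: leading byte 0xE2 = 11100010 → 3-byte char #4 = E2 8A 9F.
Offset 11: leading byte 0xF0 = 11110000 → 4-byte char #5 = F0 90 80 BE.
Offset 15: leading byte 0x6E = 01101110 → 1-byte char #6 = 6E.
Offset 16: leading byte 0xE3 = 11100011 → 3-byte char #7 = E3 81 9C.
Offset 19: leading byte 0xF1 = 11110001 → 4-byte char #8 = F1 AA 87 91.
Leading byte 0xF1 = 11110001 matches 11110xxx → 4-byte sequence.
Byte 1: 0xF1 = 11110001, payload 001 (3 bits).
Byte 2: 0xAA = 10101010 (10xxxxxx ✓), payload 101010.
Byte 3: 0x87 = 10000111 (10xxxxxx ✓), payload 000111.
Byte 4: 0x91 = 10010001 (10xxxxxx ✓), payload 010001.
Concatenate: 001101010000111010001 = 0x6A1D1 (21 bits → U+6A1D1).

U+6A1D1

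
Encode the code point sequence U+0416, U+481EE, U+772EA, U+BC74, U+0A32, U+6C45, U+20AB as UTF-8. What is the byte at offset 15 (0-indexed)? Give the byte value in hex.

0xB2

U+0416 → 2-byte form D0 96 at offsets 0–1.
U+481EE → 4-byte form F1 88 87 AE at offsets 2–5.
U+772EA → 4-byte form F1 B7 8B AA at offsets 6–9.
U+BC74 → 3-byte form EB B1 B4 at offsets 10–12.
U+0A32 → 3-byte form E0 A8 B2 at offsets 13–15.
Offset 15 falls in char 5's range; it's byte 3 of E0 A8 B2 = 0xB2.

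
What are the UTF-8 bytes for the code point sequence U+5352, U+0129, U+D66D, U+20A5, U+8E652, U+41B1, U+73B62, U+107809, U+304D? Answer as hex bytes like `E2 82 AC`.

U+5352: 3-byte form → E5 8D 92.
U+0129: 2-byte form → C4 A9.
U+D66D: 3-byte form → ED 99 AD.
U+20A5: 3-byte form → E2 82 A5.
U+8E652: 4-byte form → F2 8E 99 92.
U+41B1: 3-byte form → E4 86 B1.
U+73B62: 4-byte form → F1 B3 AD A2.
U+107809: 4-byte form → F4 87 A0 89.
U+304D: 3-byte form → E3 81 8D.
Concatenated (29 bytes): E5 8D 92 C4 A9 ED 99 AD E2 82 A5 F2 8E 99 92 E4 86 B1 F1 B3 AD A2 F4 87 A0 89 E3 81 8D.

E5 8D 92 C4 A9 ED 99 AD E2 82 A5 F2 8E 99 92 E4 86 B1 F1 B3 AD A2 F4 87 A0 89 E3 81 8D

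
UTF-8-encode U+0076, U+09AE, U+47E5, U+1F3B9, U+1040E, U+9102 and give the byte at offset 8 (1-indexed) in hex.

1-indexed offset 8 is 0-indexed offset 7.
U+0076 → 1-byte form 76 at offsets 0–0.
U+09AE → 3-byte form E0 A6 AE at offsets 1–3.
U+47E5 → 3-byte form E4 9F A5 at offsets 4–6.
U+1F3B9 → 4-byte form F0 9F 8E B9 at offsets 7–10.
Offset 7 falls in char 4's range; it's byte 1 of F0 9F 8E B9 = 0xF0.

0xF0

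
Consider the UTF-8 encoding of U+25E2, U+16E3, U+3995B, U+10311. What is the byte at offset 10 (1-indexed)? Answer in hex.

0x9B

1-indexed offset 10 is 0-indexed offset 9.
U+25E2 → 3-byte form E2 97 A2 at offsets 0–2.
U+16E3 → 3-byte form E1 9B A3 at offsets 3–5.
U+3995B → 4-byte form F0 B9 A5 9B at offsets 6–9.
Offset 9 falls in char 3's range; it's byte 4 of F0 B9 A5 9B = 0x9B.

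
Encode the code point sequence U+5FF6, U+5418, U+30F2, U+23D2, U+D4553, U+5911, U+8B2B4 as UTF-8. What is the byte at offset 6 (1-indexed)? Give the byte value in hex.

0x98

1-indexed offset 6 is 0-indexed offset 5.
U+5FF6 → 3-byte form E5 BF B6 at offsets 0–2.
U+5418 → 3-byte form E5 90 98 at offsets 3–5.
Offset 5 falls in char 2's range; it's byte 3 of E5 90 98 = 0x98.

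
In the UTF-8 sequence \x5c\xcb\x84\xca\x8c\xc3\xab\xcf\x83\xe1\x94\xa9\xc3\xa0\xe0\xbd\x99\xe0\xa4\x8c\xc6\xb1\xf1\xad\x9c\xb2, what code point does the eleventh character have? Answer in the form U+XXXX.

U+6D732

Offset 0: leading byte 0x5C = 01011100 → 1-byte char #1 = 5C.
Offset 1: leading byte 0xCB = 11001011 → 2-byte char #2 = CB 84.
Offset 3: leading byte 0xCA = 11001010 → 2-byte char #3 = CA 8C.
Offset 5: leading byte 0xC3 = 11000011 → 2-byte char #4 = C3 AB.
Offset 7: leading byte 0xCF = 11001111 → 2-byte char #5 = CF 83.
Offset 9: leading byte 0xE1 = 11100001 → 3-byte char #6 = E1 94 A9.
Offset 12: leading byte 0xC3 = 11000011 → 2-byte char #7 = C3 A0.
Offset 14: leading byte 0xE0 = 11100000 → 3-byte char #8 = E0 BD 99.
Offset 17: leading byte 0xE0 = 11100000 → 3-byte char #9 = E0 A4 8C.
Offset 20: leading byte 0xC6 = 11000110 → 2-byte char #10 = C6 B1.
Offset 22: leading byte 0xF1 = 11110001 → 4-byte char #11 = F1 AD 9C B2.
Leading byte 0xF1 = 11110001 matches 11110xxx → 4-byte sequence.
Byte 1: 0xF1 = 11110001, payload 001 (3 bits).
Byte 2: 0xAD = 10101101 (10xxxxxx ✓), payload 101101.
Byte 3: 0x9C = 10011100 (10xxxxxx ✓), payload 011100.
Byte 4: 0xB2 = 10110010 (10xxxxxx ✓), payload 110010.
Concatenate: 001101101011100110010 = 0x6D732 (21 bits → U+6D732).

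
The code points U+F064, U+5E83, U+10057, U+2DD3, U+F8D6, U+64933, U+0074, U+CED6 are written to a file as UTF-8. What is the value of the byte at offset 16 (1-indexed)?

0x96

1-indexed offset 16 is 0-indexed offset 15.
U+F064 → 3-byte form EF 81 A4 at offsets 0–2.
U+5E83 → 3-byte form E5 BA 83 at offsets 3–5.
U+10057 → 4-byte form F0 90 81 97 at offsets 6–9.
U+2DD3 → 3-byte form E2 B7 93 at offsets 10–12.
U+F8D6 → 3-byte form EF A3 96 at offsets 13–15.
Offset 15 falls in char 5's range; it's byte 3 of EF A3 96 = 0x96.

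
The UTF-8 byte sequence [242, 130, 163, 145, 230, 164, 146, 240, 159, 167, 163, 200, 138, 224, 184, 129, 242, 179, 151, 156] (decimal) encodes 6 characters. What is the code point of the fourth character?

U+020A

Offset 0: leading byte 0xF2 = 11110010 → 4-byte char #1 = F2 82 A3 91.
Offset 4: leading byte 0xE6 = 11100110 → 3-byte char #2 = E6 A4 92.
Offset 7: leading byte 0xF0 = 11110000 → 4-byte char #3 = F0 9F A7 A3.
Offset 11: leading byte 0xC8 = 11001000 → 2-byte char #4 = C8 8A.
Leading byte 0xC8 = 11001000 matches 110xxxxx → 2-byte sequence.
Byte 1: 0xC8 = 11001000, payload 01000 (5 bits).
Byte 2: 0x8A = 10001010 (10xxxxxx ✓), payload 001010.
Concatenate: 01000001010 = 0x20A (11 bits → U+020A).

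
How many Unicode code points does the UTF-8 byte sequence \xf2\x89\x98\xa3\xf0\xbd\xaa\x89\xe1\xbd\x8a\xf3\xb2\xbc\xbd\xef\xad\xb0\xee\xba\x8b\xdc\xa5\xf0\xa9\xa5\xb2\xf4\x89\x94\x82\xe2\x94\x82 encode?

Byte at offset 0: 0xF2 = 11110010 → 4-byte char (#1). Advance 4.
Byte at offset 4: 0xF0 = 11110000 → 4-byte char (#2). Advance 4.
Byte at offset 8: 0xE1 = 11100001 → 3-byte char (#3). Advance 3.
Byte at offset 11: 0xF3 = 11110011 → 4-byte char (#4). Advance 4.
Byte at offset 15: 0xEF = 11101111 → 3-byte char (#5). Advance 3.
Byte at offset 18: 0xEE = 11101110 → 3-byte char (#6). Advance 3.
Byte at offset 21: 0xDC = 11011100 → 2-byte char (#7). Advance 2.
Byte at offset 23: 0xF0 = 11110000 → 4-byte char (#8). Advance 4.
Byte at offset 27: 0xF4 = 11110100 → 4-byte char (#9). Advance 4.
Byte at offset 31: 0xE2 = 11100010 → 3-byte char (#10). Advance 3.
Reached end at offset 34 after 10 code points.

10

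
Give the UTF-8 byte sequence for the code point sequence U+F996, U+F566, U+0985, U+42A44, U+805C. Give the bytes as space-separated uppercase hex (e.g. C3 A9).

EF A6 96 EF 95 A6 E0 A6 85 F1 82 A9 84 E8 81 9C

U+F996: 3-byte form → EF A6 96.
U+F566: 3-byte form → EF 95 A6.
U+0985: 3-byte form → E0 A6 85.
U+42A44: 4-byte form → F1 82 A9 84.
U+805C: 3-byte form → E8 81 9C.
Concatenated (16 bytes): EF A6 96 EF 95 A6 E0 A6 85 F1 82 A9 84 E8 81 9C.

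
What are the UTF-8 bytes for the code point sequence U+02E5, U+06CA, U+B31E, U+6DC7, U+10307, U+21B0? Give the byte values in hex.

CB A5 DB 8A EB 8C 9E E6 B7 87 F0 90 8C 87 E2 86 B0

U+02E5: 2-byte form → CB A5.
U+06CA: 2-byte form → DB 8A.
U+B31E: 3-byte form → EB 8C 9E.
U+6DC7: 3-byte form → E6 B7 87.
U+10307: 4-byte form → F0 90 8C 87.
U+21B0: 3-byte form → E2 86 B0.
Concatenated (17 bytes): CB A5 DB 8A EB 8C 9E E6 B7 87 F0 90 8C 87 E2 86 B0.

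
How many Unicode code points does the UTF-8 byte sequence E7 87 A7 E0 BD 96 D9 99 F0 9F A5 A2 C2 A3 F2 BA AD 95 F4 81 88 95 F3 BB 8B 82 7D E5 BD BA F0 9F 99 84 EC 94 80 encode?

12

Byte at offset 0: 0xE7 = 11100111 → 3-byte char (#1). Advance 3.
Byte at offset 3: 0xE0 = 11100000 → 3-byte char (#2). Advance 3.
Byte at offset 6: 0xD9 = 11011001 → 2-byte char (#3). Advance 2.
Byte at offset 8: 0xF0 = 11110000 → 4-byte char (#4). Advance 4.
Byte at offset 12: 0xC2 = 11000010 → 2-byte char (#5). Advance 2.
Byte at offset 14: 0xF2 = 11110010 → 4-byte char (#6). Advance 4.
Byte at offset 18: 0xF4 = 11110100 → 4-byte char (#7). Advance 4.
Byte at offset 22: 0xF3 = 11110011 → 4-byte char (#8). Advance 4.
Byte at offset 26: 0x7D = 01111101 → 1-byte char (#9). Advance 1.
Byte at offset 27: 0xE5 = 11100101 → 3-byte char (#10). Advance 3.
Byte at offset 30: 0xF0 = 11110000 → 4-byte char (#11). Advance 4.
Byte at offset 34: 0xEC = 11101100 → 3-byte char (#12). Advance 3.
Reached end at offset 37 after 12 code points.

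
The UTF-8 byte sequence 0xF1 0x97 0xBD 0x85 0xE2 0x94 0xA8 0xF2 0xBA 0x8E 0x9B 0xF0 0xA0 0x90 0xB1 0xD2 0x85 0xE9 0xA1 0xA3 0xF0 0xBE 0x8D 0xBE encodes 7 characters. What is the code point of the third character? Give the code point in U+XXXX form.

U+BA39B

Offset 0: leading byte 0xF1 = 11110001 → 4-byte char #1 = F1 97 BD 85.
Offset 4: leading byte 0xE2 = 11100010 → 3-byte char #2 = E2 94 A8.
Offset 7: leading byte 0xF2 = 11110010 → 4-byte char #3 = F2 BA 8E 9B.
Leading byte 0xF2 = 11110010 matches 11110xxx → 4-byte sequence.
Byte 1: 0xF2 = 11110010, payload 010 (3 bits).
Byte 2: 0xBA = 10111010 (10xxxxxx ✓), payload 111010.
Byte 3: 0x8E = 10001110 (10xxxxxx ✓), payload 001110.
Byte 4: 0x9B = 10011011 (10xxxxxx ✓), payload 011011.
Concatenate: 010111010001110011011 = 0xBA39B (21 bits → U+BA39B).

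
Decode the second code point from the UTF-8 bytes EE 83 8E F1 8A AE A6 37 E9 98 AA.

Offset 0: leading byte 0xEE = 11101110 → 3-byte char #1 = EE 83 8E.
Offset 3: leading byte 0xF1 = 11110001 → 4-byte char #2 = F1 8A AE A6.
Leading byte 0xF1 = 11110001 matches 11110xxx → 4-byte sequence.
Byte 1: 0xF1 = 11110001, payload 001 (3 bits).
Byte 2: 0x8A = 10001010 (10xxxxxx ✓), payload 001010.
Byte 3: 0xAE = 10101110 (10xxxxxx ✓), payload 101110.
Byte 4: 0xA6 = 10100110 (10xxxxxx ✓), payload 100110.
Concatenate: 001001010101110100110 = 0x4ABA6 (21 bits → U+4ABA6).

U+4ABA6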